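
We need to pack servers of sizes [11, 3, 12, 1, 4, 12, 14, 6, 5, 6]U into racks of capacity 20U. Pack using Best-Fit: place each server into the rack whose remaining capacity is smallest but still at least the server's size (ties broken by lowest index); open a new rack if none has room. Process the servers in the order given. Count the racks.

4

11U → rack 1 (remaining 9U)
3U → rack 1 (remaining 6U)
12U → rack 2 (remaining 8U)
1U → rack 1 (remaining 5U)
4U → rack 1 (remaining 1U)
12U → rack 3 (remaining 8U)
14U → rack 4 (remaining 6U)
6U → rack 4 (remaining 0U)
5U → rack 2 (remaining 3U)
6U → rack 3 (remaining 2U)
Final racks: [11,3,1,4] [12,5] [12,6] [14,6].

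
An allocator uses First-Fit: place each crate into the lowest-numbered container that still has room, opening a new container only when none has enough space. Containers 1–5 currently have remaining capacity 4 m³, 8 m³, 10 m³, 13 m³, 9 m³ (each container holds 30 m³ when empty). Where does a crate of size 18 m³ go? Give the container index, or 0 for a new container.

No container has ≥ 18 m³ free, so a new container is opened.

0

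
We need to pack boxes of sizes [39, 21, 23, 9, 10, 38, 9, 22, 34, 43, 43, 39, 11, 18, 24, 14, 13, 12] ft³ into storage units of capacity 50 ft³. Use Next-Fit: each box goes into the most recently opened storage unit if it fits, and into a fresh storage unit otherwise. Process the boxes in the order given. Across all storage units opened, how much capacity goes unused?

128

Put 39 ft³ in storage unit 1; 11 ft³ remain.
Put 21 ft³ in storage unit 2; 29 ft³ remain.
Put 23 ft³ in storage unit 2; 6 ft³ remain.
Put 9 ft³ in storage unit 3; 41 ft³ remain.
Put 10 ft³ in storage unit 3; 31 ft³ remain.
Put 38 ft³ in storage unit 4; 12 ft³ remain.
Put 9 ft³ in storage unit 4; 3 ft³ remain.
Put 22 ft³ in storage unit 5; 28 ft³ remain.
Put 34 ft³ in storage unit 6; 16 ft³ remain.
Put 43 ft³ in storage unit 7; 7 ft³ remain.
Put 43 ft³ in storage unit 8; 7 ft³ remain.
Put 39 ft³ in storage unit 9; 11 ft³ remain.
Put 11 ft³ in storage unit 9; 0 ft³ remain.
Put 18 ft³ in storage unit 10; 32 ft³ remain.
Put 24 ft³ in storage unit 10; 8 ft³ remain.
Put 14 ft³ in storage unit 11; 36 ft³ remain.
Put 13 ft³ in storage unit 11; 23 ft³ remain.
Put 12 ft³ in storage unit 11; 11 ft³ remain.
11 storage units × 50 ft³ = 550 ft³; used 422 ft³; unused 128 ft³.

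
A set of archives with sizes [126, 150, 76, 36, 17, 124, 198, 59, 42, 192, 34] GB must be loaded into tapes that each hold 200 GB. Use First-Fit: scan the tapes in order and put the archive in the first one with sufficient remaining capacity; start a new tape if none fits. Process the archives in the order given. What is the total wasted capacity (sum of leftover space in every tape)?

tape 1: place 126 GB, 74 GB left
tape 2: place 150 GB, 50 GB left
tape 3: place 76 GB, 124 GB left
tape 1: place 36 GB, 38 GB left
tape 1: place 17 GB, 21 GB left
tape 3: place 124 GB, 0 GB left
tape 4: place 198 GB, 2 GB left
tape 5: place 59 GB, 141 GB left
tape 2: place 42 GB, 8 GB left
tape 6: place 192 GB, 8 GB left
tape 5: place 34 GB, 107 GB left
6 tapes × 200 GB = 1200 GB; used 1054 GB; unused 146 GB.

146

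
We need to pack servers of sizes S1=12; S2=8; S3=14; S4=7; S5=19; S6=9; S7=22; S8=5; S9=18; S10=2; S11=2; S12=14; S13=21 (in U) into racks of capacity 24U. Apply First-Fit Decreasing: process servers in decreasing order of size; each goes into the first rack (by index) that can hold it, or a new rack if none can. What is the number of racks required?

7 racks

Sorted descending: 22, 21, 19, 18, 14, 14, 12, 9, 8, 7, 5, 2, 2.
Put 22U in rack 1; 2U remain.
Put 21U in rack 2; 3U remain.
Put 19U in rack 3; 5U remain.
Put 18U in rack 4; 6U remain.
Put 14U in rack 5; 10U remain.
Put 14U in rack 6; 10U remain.
Put 12U in rack 7; 12U remain.
Put 9U in rack 5; 1U remain.
Put 8U in rack 6; 2U remain.
Put 7U in rack 7; 5U remain.
Put 5U in rack 3; 0U remain.
Put 2U in rack 1; 0U remain.
Put 2U in rack 2; 1U remain.
Final racks: [22,2] [21,2] [19,5] [18] [14,9] [14,8] [12,7].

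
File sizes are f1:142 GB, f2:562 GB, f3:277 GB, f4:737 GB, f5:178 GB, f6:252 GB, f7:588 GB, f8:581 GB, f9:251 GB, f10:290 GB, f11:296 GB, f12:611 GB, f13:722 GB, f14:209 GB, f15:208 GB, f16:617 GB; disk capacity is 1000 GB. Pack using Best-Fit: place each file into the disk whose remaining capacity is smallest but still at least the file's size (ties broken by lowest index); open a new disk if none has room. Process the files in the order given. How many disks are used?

8

Put f1 (142 GB) in disk 1; 858 GB remain.
Put f2 (562 GB) in disk 1; 296 GB remain.
Put f3 (277 GB) in disk 1; 19 GB remain.
Put f4 (737 GB) in disk 2; 263 GB remain.
Put f5 (178 GB) in disk 2; 85 GB remain.
Put f6 (252 GB) in disk 3; 748 GB remain.
Put f7 (588 GB) in disk 3; 160 GB remain.
Put f8 (581 GB) in disk 4; 419 GB remain.
Put f9 (251 GB) in disk 4; 168 GB remain.
Put f10 (290 GB) in disk 5; 710 GB remain.
Put f11 (296 GB) in disk 5; 414 GB remain.
Put f12 (611 GB) in disk 6; 389 GB remain.
Put f13 (722 GB) in disk 7; 278 GB remain.
Put f14 (209 GB) in disk 7; 69 GB remain.
Put f15 (208 GB) in disk 6; 181 GB remain.
Put f16 (617 GB) in disk 8; 383 GB remain.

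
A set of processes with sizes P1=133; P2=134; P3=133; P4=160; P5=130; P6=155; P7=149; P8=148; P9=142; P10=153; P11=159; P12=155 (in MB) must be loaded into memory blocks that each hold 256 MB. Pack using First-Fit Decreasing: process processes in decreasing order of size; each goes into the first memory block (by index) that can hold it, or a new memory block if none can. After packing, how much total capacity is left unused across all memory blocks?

1321

Sorted descending: 160, 159, 155, 155, 153, 149, 148, 142, 134, 133, 133, 130.
memory block 1: place 160 MB, 96 MB left
memory block 2: place 159 MB, 97 MB left
memory block 3: place 155 MB, 101 MB left
memory block 4: place 155 MB, 101 MB left
memory block 5: place 153 MB, 103 MB left
memory block 6: place 149 MB, 107 MB left
memory block 7: place 148 MB, 108 MB left
memory block 8: place 142 MB, 114 MB left
memory block 9: place 134 MB, 122 MB left
memory block 10: place 133 MB, 123 MB left
memory block 11: place 133 MB, 123 MB left
memory block 12: place 130 MB, 126 MB left
12 memory blocks × 256 MB = 3072 MB; used 1751 MB; unused 1321 MB.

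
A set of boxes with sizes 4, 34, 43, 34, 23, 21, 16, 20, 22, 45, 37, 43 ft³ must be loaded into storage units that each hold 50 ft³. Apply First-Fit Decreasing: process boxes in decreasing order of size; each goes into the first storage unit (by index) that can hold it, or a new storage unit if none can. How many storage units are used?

8 storage units

Sorted descending: 45, 43, 43, 37, 34, 34, 23, 22, 21, 20, 16, 4.
45 ft³ → storage unit 1 (remaining 5 ft³)
43 ft³ → storage unit 2 (remaining 7 ft³)
43 ft³ → storage unit 3 (remaining 7 ft³)
37 ft³ → storage unit 4 (remaining 13 ft³)
34 ft³ → storage unit 5 (remaining 16 ft³)
34 ft³ → storage unit 6 (remaining 16 ft³)
23 ft³ → storage unit 7 (remaining 27 ft³)
22 ft³ → storage unit 7 (remaining 5 ft³)
21 ft³ → storage unit 8 (remaining 29 ft³)
20 ft³ → storage unit 8 (remaining 9 ft³)
16 ft³ → storage unit 5 (remaining 0 ft³)
4 ft³ → storage unit 1 (remaining 1 ft³)
Final storage units: [45,4] [43] [43] [37] [34,16] [34] [23,22] [21,20].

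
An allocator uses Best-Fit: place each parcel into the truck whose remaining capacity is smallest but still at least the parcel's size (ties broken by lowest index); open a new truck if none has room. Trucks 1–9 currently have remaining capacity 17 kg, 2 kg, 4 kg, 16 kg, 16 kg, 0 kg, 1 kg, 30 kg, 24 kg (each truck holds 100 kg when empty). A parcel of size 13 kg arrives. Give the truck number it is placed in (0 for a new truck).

4

Trucks with room: truck 1 (17 kg), truck 4 (16 kg), truck 5 (16 kg), truck 8 (30 kg), truck 9 (24 kg).
Tightest fit is truck 4 with 16 kg free.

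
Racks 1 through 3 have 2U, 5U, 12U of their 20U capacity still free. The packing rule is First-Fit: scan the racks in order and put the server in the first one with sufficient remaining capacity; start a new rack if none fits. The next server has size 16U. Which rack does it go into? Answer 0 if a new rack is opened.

No rack has ≥ 16U free, so a new rack is opened.

0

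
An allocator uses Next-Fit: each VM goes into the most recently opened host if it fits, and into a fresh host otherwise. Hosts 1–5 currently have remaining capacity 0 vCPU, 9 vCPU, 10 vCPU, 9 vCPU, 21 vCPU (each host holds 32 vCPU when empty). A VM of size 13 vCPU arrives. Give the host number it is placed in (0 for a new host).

Next-Fit only looks at host 5, which has 21 vCPU free.
13 vCPU fits there.

5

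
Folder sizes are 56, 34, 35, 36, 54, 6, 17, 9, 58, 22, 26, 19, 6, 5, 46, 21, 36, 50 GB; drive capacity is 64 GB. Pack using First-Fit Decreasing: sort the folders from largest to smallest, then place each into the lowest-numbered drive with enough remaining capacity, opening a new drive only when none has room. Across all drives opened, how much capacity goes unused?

40

Sorted descending: 58, 56, 54, 50, 46, 36, 36, 35, 34, 26, 22, 21, 19, 17, 9, 6, 6, 5.
58 GB → drive 1 (remaining 6 GB)
56 GB → drive 2 (remaining 8 GB)
54 GB → drive 3 (remaining 10 GB)
50 GB → drive 4 (remaining 14 GB)
46 GB → drive 5 (remaining 18 GB)
36 GB → drive 6 (remaining 28 GB)
36 GB → drive 7 (remaining 28 GB)
35 GB → drive 8 (remaining 29 GB)
34 GB → drive 9 (remaining 30 GB)
26 GB → drive 6 (remaining 2 GB)
22 GB → drive 7 (remaining 6 GB)
21 GB → drive 8 (remaining 8 GB)
19 GB → drive 9 (remaining 11 GB)
17 GB → drive 5 (remaining 1 GB)
9 GB → drive 3 (remaining 1 GB)
6 GB → drive 1 (remaining 0 GB)
6 GB → drive 2 (remaining 2 GB)
5 GB → drive 4 (remaining 9 GB)
9 drives × 64 GB = 576 GB; used 536 GB; unused 40 GB.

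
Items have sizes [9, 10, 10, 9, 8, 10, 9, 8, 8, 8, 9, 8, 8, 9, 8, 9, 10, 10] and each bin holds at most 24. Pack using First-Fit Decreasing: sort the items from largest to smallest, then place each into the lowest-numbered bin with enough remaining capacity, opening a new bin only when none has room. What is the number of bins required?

Sorted descending: 10, 10, 10, 10, 10, 9, 9, 9, 9, 9, 9, 8, 8, 8, 8, 8, 8, 8.
Put 10 in bin 1; 14 remain.
Put 10 in bin 1; 4 remain.
Put 10 in bin 2; 14 remain.
Put 10 in bin 2; 4 remain.
Put 10 in bin 3; 14 remain.
Put 9 in bin 3; 5 remain.
Put 9 in bin 4; 15 remain.
Put 9 in bin 4; 6 remain.
Put 9 in bin 5; 15 remain.
Put 9 in bin 5; 6 remain.
Put 9 in bin 6; 15 remain.
Put 8 in bin 6; 7 remain.
Put 8 in bin 7; 16 remain.
Put 8 in bin 7; 8 remain.
Put 8 in bin 7; 0 remain.
Put 8 in bin 8; 16 remain.
Put 8 in bin 8; 8 remain.
Put 8 in bin 8; 0 remain.
Final bins: [10,10] [10,10] [10,9] [9,9] [9,9] [9,8] [8,8,8] [8,8,8].

8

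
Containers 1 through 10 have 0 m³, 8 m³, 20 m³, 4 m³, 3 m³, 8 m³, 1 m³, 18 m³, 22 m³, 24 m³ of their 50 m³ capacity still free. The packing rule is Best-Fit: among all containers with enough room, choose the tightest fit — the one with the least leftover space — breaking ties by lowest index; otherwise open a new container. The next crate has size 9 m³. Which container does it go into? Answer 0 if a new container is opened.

8

Containers with room: container 3 (20 m³), container 8 (18 m³), container 9 (22 m³), container 10 (24 m³).
Tightest fit is container 8 with 18 m³ free.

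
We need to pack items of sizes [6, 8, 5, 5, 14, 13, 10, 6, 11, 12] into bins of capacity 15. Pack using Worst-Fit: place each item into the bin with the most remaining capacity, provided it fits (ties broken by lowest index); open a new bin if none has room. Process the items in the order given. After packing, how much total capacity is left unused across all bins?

30

bin 1: place 6, 9 left
bin 1: place 8, 1 left
bin 2: place 5, 10 left
bin 2: place 5, 5 left
bin 3: place 14, 1 left
bin 4: place 13, 2 left
bin 5: place 10, 5 left
bin 6: place 6, 9 left
bin 7: place 11, 4 left
bin 8: place 12, 3 left
8 bins × 15 = 120; used 90; unused 30.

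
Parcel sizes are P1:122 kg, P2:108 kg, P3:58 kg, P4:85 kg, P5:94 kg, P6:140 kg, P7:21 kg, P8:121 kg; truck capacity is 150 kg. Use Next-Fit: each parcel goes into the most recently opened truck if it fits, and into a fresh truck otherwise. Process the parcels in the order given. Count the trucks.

Put P1 (122 kg) in truck 1; 28 kg remain.
Put P2 (108 kg) in truck 2; 42 kg remain.
Put P3 (58 kg) in truck 3; 92 kg remain.
Put P4 (85 kg) in truck 3; 7 kg remain.
Put P5 (94 kg) in truck 4; 56 kg remain.
Put P6 (140 kg) in truck 5; 10 kg remain.
Put P7 (21 kg) in truck 6; 129 kg remain.
Put P8 (121 kg) in truck 6; 8 kg remain.
Final trucks: [122] [108] [58,85] [94] [140] [21,121].

6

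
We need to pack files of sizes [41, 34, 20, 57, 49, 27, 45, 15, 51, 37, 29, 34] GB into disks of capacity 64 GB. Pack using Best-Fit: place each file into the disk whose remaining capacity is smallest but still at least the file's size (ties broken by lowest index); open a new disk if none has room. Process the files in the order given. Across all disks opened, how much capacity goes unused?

disk 1: place 41 GB, 23 GB left
disk 2: place 34 GB, 30 GB left
disk 1: place 20 GB, 3 GB left
disk 3: place 57 GB, 7 GB left
disk 4: place 49 GB, 15 GB left
disk 2: place 27 GB, 3 GB left
disk 5: place 45 GB, 19 GB left
disk 4: place 15 GB, 0 GB left
disk 6: place 51 GB, 13 GB left
disk 7: place 37 GB, 27 GB left
disk 8: place 29 GB, 35 GB left
disk 8: place 34 GB, 1 GB left
8 disks × 64 GB = 512 GB; used 439 GB; unused 73 GB.

73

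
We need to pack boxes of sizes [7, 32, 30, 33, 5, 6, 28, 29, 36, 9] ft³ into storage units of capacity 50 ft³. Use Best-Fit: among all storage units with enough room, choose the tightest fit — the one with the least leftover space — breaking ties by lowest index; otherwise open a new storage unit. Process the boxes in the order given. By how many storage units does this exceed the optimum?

Best-Fit: [7,32,5,6] [30] [33] [28] [29] [36,9] → 6 storage units.
6 boxes exceed 25 ft³ (half the capacity), and no two of those can share a storage unit, so at least 6 storage units are needed.
So 6 is already optimal.

0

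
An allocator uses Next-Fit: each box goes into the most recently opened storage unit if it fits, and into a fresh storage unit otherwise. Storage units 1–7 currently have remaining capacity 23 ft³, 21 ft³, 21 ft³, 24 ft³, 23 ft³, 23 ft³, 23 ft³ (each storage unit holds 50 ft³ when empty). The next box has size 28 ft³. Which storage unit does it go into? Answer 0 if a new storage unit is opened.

Next-Fit only looks at storage unit 7, which has 23 ft³ free.
28 ft³ does not fit, so a new storage unit is opened.

0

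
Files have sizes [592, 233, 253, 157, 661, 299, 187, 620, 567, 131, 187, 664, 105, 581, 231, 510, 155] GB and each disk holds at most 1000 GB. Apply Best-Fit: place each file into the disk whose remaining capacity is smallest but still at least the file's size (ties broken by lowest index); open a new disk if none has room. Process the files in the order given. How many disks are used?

disk 1: place 592 GB, 408 GB left
disk 1: place 233 GB, 175 GB left
disk 2: place 253 GB, 747 GB left
disk 1: place 157 GB, 18 GB left
disk 2: place 661 GB, 86 GB left
disk 3: place 299 GB, 701 GB left
disk 3: place 187 GB, 514 GB left
disk 4: place 620 GB, 380 GB left
disk 5: place 567 GB, 433 GB left
disk 4: place 131 GB, 249 GB left
disk 4: place 187 GB, 62 GB left
disk 6: place 664 GB, 336 GB left
disk 6: place 105 GB, 231 GB left
disk 7: place 581 GB, 419 GB left
disk 6: place 231 GB, 0 GB left
disk 3: place 510 GB, 4 GB left
disk 7: place 155 GB, 264 GB left

7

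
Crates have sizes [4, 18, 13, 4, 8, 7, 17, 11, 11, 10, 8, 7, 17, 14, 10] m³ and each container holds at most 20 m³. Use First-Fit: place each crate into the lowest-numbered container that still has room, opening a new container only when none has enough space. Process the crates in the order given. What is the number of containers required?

container 1: place 4 m³, 16 m³ left
container 2: place 18 m³, 2 m³ left
container 1: place 13 m³, 3 m³ left
container 3: place 4 m³, 16 m³ left
container 3: place 8 m³, 8 m³ left
container 3: place 7 m³, 1 m³ left
container 4: place 17 m³, 3 m³ left
container 5: place 11 m³, 9 m³ left
container 6: place 11 m³, 9 m³ left
container 7: place 10 m³, 10 m³ left
container 5: place 8 m³, 1 m³ left
container 6: place 7 m³, 2 m³ left
container 8: place 17 m³, 3 m³ left
container 9: place 14 m³, 6 m³ left
container 7: place 10 m³, 0 m³ left
Final containers: [4,13] [18] [4,8,7] [17] [11,8] [11,7] [10,10] [17] [14].

9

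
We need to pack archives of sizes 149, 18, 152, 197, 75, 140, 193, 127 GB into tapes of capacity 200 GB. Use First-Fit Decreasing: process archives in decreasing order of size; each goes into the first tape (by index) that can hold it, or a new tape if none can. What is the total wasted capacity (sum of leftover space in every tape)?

Sorted descending: 197, 193, 152, 149, 140, 127, 75, 18.
tape 1: place 197 GB, 3 GB left
tape 2: place 193 GB, 7 GB left
tape 3: place 152 GB, 48 GB left
tape 4: place 149 GB, 51 GB left
tape 5: place 140 GB, 60 GB left
tape 6: place 127 GB, 73 GB left
tape 7: place 75 GB, 125 GB left
tape 3: place 18 GB, 30 GB left
7 tapes × 200 GB = 1400 GB; used 1051 GB; unused 349 GB.

349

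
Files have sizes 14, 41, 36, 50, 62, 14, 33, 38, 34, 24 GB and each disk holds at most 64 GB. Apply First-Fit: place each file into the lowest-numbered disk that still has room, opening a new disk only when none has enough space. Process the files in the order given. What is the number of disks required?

disk 1: place 14 GB, 50 GB left
disk 1: place 41 GB, 9 GB left
disk 2: place 36 GB, 28 GB left
disk 3: place 50 GB, 14 GB left
disk 4: place 62 GB, 2 GB left
disk 2: place 14 GB, 14 GB left
disk 5: place 33 GB, 31 GB left
disk 6: place 38 GB, 26 GB left
disk 7: place 34 GB, 30 GB left
disk 5: place 24 GB, 7 GB left
Final disks: [14,41] [36,14] [50] [62] [33,24] [38] [34].

7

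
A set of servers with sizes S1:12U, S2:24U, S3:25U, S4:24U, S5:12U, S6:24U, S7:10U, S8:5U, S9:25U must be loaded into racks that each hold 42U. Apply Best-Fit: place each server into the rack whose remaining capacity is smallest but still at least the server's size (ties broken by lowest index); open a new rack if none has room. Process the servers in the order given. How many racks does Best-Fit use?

rack 1: place S1 (12U), 30U left
rack 1: place S2 (24U), 6U left
rack 2: place S3 (25U), 17U left
rack 3: place S4 (24U), 18U left
rack 2: place S5 (12U), 5U left
rack 4: place S6 (24U), 18U left
rack 3: place S7 (10U), 8U left
rack 2: place S8 (5U), 0U left
rack 5: place S9 (25U), 17U left

5 racks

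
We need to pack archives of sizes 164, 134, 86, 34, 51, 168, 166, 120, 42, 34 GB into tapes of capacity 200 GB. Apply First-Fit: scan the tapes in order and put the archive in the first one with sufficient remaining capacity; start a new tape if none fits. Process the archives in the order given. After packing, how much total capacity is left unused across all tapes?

201

tape 1: place 164 GB, 36 GB left
tape 2: place 134 GB, 66 GB left
tape 3: place 86 GB, 114 GB left
tape 1: place 34 GB, 2 GB left
tape 2: place 51 GB, 15 GB left
tape 4: place 168 GB, 32 GB left
tape 5: place 166 GB, 34 GB left
tape 6: place 120 GB, 80 GB left
tape 3: place 42 GB, 72 GB left
tape 3: place 34 GB, 38 GB left
6 tapes × 200 GB = 1200 GB; used 999 GB; unused 201 GB.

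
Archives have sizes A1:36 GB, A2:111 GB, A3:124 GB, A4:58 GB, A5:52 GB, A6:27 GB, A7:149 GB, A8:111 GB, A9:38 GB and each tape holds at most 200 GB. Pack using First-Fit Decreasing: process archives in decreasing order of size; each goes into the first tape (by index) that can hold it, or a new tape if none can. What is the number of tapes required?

Sorted descending: 149, 124, 111, 111, 58, 52, 38, 36, 27.
Put 149 GB in tape 1; 51 GB remain.
Put 124 GB in tape 2; 76 GB remain.
Put 111 GB in tape 3; 89 GB remain.
Put 111 GB in tape 4; 89 GB remain.
Put 58 GB in tape 2; 18 GB remain.
Put 52 GB in tape 3; 37 GB remain.
Put 38 GB in tape 1; 13 GB remain.
Put 36 GB in tape 3; 1 GB remain.
Put 27 GB in tape 4; 62 GB remain.

4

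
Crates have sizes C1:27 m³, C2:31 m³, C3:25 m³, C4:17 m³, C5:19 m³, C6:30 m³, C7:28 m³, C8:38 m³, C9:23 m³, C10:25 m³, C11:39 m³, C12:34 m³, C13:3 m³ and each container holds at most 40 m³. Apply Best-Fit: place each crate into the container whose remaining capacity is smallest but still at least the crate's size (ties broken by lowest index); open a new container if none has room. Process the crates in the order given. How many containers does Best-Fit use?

Put C1 (27 m³) in container 1; 13 m³ remain.
Put C2 (31 m³) in container 2; 9 m³ remain.
Put C3 (25 m³) in container 3; 15 m³ remain.
Put C4 (17 m³) in container 4; 23 m³ remain.
Put C5 (19 m³) in container 4; 4 m³ remain.
Put C6 (30 m³) in container 5; 10 m³ remain.
Put C7 (28 m³) in container 6; 12 m³ remain.
Put C8 (38 m³) in container 7; 2 m³ remain.
Put C9 (23 m³) in container 8; 17 m³ remain.
Put C10 (25 m³) in container 9; 15 m³ remain.
Put C11 (39 m³) in container 10; 1 m³ remain.
Put C12 (34 m³) in container 11; 6 m³ remain.
Put C13 (3 m³) in container 4; 1 m³ remain.

11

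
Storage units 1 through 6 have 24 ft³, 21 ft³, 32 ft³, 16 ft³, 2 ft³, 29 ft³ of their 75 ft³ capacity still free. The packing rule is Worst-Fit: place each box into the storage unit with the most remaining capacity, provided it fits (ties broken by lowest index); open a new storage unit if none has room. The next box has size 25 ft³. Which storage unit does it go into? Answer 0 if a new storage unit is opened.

Storage units with room: storage unit 3 (32 ft³), storage unit 6 (29 ft³).
Most room is storage unit 3 with 32 ft³ free.

3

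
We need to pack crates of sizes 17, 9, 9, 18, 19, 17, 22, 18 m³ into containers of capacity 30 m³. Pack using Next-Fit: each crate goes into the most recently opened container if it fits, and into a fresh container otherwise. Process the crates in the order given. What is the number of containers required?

container 1: place 17 m³, 13 m³ left
container 1: place 9 m³, 4 m³ left
container 2: place 9 m³, 21 m³ left
container 2: place 18 m³, 3 m³ left
container 3: place 19 m³, 11 m³ left
container 4: place 17 m³, 13 m³ left
container 5: place 22 m³, 8 m³ left
container 6: place 18 m³, 12 m³ left

6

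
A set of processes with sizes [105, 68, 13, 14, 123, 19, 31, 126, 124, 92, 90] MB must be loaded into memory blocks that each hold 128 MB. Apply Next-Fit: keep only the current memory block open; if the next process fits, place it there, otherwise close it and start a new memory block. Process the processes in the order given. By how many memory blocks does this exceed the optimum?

1

Next-Fit: [105] [68,13,14] [123] [19,31] [126] [124] [92] [90] → 8 memory blocks.
Total size 805 MB; any packing needs at least ⌈805/128⌉ = 7 memory blocks.
An optimal packing achieves that bound: [126] [124] [123] [105,19] [92,31] [90,14,13] [68] → 7 memory blocks.
Excess: 8 − 7 = 1.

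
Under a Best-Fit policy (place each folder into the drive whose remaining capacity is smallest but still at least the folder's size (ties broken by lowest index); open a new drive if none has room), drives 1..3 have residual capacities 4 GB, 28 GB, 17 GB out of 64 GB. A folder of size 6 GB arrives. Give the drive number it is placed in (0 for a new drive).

Drives with room: drive 2 (28 GB), drive 3 (17 GB).
Tightest fit is drive 3 with 17 GB free.

3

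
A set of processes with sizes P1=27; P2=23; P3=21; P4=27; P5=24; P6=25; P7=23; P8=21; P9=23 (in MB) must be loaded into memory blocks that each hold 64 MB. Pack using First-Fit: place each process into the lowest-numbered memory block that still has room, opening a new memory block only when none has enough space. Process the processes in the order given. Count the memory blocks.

5

P1 (27 MB) → memory block 1 (remaining 37 MB)
P2 (23 MB) → memory block 1 (remaining 14 MB)
P3 (21 MB) → memory block 2 (remaining 43 MB)
P4 (27 MB) → memory block 2 (remaining 16 MB)
P5 (24 MB) → memory block 3 (remaining 40 MB)
P6 (25 MB) → memory block 3 (remaining 15 MB)
P7 (23 MB) → memory block 4 (remaining 41 MB)
P8 (21 MB) → memory block 4 (remaining 20 MB)
P9 (23 MB) → memory block 5 (remaining 41 MB)
Final memory blocks: [27,23] [21,27] [24,25] [23,21] [23].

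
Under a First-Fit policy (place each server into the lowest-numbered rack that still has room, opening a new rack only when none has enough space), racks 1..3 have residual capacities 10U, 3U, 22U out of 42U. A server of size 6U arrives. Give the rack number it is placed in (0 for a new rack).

Racks with room: rack 1 (10U), rack 3 (22U).
The first with room is rack 1.

1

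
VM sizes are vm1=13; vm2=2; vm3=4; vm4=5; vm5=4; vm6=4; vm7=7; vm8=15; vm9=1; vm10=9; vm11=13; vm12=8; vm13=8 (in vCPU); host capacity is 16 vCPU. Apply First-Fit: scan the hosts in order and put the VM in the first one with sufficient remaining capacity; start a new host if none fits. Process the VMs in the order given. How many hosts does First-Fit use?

7

vm1 (13 vCPU) → host 1 (remaining 3 vCPU)
vm2 (2 vCPU) → host 1 (remaining 1 vCPU)
vm3 (4 vCPU) → host 2 (remaining 12 vCPU)
vm4 (5 vCPU) → host 2 (remaining 7 vCPU)
vm5 (4 vCPU) → host 2 (remaining 3 vCPU)
vm6 (4 vCPU) → host 3 (remaining 12 vCPU)
vm7 (7 vCPU) → host 3 (remaining 5 vCPU)
vm8 (15 vCPU) → host 4 (remaining 1 vCPU)
vm9 (1 vCPU) → host 1 (remaining 0 vCPU)
vm10 (9 vCPU) → host 5 (remaining 7 vCPU)
vm11 (13 vCPU) → host 6 (remaining 3 vCPU)
vm12 (8 vCPU) → host 7 (remaining 8 vCPU)
vm13 (8 vCPU) → host 7 (remaining 0 vCPU)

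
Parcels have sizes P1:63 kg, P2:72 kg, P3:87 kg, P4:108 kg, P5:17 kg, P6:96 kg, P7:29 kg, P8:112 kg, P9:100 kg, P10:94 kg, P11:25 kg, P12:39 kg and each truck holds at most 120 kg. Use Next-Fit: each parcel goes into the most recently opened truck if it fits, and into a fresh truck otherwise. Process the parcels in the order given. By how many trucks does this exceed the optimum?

Next-Fit: [63] [72] [87] [108] [17,96] [29] [112] [100] [94,25] [39] → 10 trucks.
Total size 842 kg; any packing needs at least ⌈842/120⌉ = 8 trucks.
An optimal packing achieves that bound: [112] [108] [100,17] [96] [94,25] [87,29] [72,39] [63] → 8 trucks.
Excess: 10 − 8 = 2.

2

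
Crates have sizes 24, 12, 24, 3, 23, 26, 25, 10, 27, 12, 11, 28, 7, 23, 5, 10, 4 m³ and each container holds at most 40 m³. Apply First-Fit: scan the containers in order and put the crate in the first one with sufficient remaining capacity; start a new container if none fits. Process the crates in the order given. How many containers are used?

24 m³ → container 1 (remaining 16 m³)
12 m³ → container 1 (remaining 4 m³)
24 m³ → container 2 (remaining 16 m³)
3 m³ → container 1 (remaining 1 m³)
23 m³ → container 3 (remaining 17 m³)
26 m³ → container 4 (remaining 14 m³)
25 m³ → container 5 (remaining 15 m³)
10 m³ → container 2 (remaining 6 m³)
27 m³ → container 6 (remaining 13 m³)
12 m³ → container 3 (remaining 5 m³)
11 m³ → container 4 (remaining 3 m³)
28 m³ → container 7 (remaining 12 m³)
7 m³ → container 5 (remaining 8 m³)
23 m³ → container 8 (remaining 17 m³)
5 m³ → container 2 (remaining 1 m³)
10 m³ → container 6 (remaining 3 m³)
4 m³ → container 3 (remaining 1 m³)
Final containers: [24,12,3] [24,10,5] [23,12,4] [26,11] [25,7] [27,10] [28] [23].

8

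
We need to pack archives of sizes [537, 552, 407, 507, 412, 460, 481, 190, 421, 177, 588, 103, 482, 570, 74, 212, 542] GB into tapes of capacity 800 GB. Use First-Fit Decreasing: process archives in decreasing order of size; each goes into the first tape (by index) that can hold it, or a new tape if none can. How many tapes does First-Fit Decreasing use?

Sorted descending: 588, 570, 552, 542, 537, 507, 482, 481, 460, 421, 412, 407, 212, 190, 177, 103, 74.
tape 1: place 588 GB, 212 GB left
tape 2: place 570 GB, 230 GB left
tape 3: place 552 GB, 248 GB left
tape 4: place 542 GB, 258 GB left
tape 5: place 537 GB, 263 GB left
tape 6: place 507 GB, 293 GB left
tape 7: place 482 GB, 318 GB left
tape 8: place 481 GB, 319 GB left
tape 9: place 460 GB, 340 GB left
tape 10: place 421 GB, 379 GB left
tape 11: place 412 GB, 388 GB left
tape 12: place 407 GB, 393 GB left
tape 1: place 212 GB, 0 GB left
tape 2: place 190 GB, 40 GB left
tape 3: place 177 GB, 71 GB left
tape 4: place 103 GB, 155 GB left
tape 4: place 74 GB, 81 GB left
Final tapes: [588,212] [570,190] [552,177] [542,103,74] [537] [507] [482] [481] [460] [421] [412] [407].

12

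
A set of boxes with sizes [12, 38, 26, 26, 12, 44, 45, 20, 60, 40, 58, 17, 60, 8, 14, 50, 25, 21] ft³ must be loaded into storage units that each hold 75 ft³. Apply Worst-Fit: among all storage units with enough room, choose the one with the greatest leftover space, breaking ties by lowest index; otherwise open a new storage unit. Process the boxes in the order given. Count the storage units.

9 storage units

12 ft³ → storage unit 1 (remaining 63 ft³)
38 ft³ → storage unit 1 (remaining 25 ft³)
26 ft³ → storage unit 2 (remaining 49 ft³)
26 ft³ → storage unit 2 (remaining 23 ft³)
12 ft³ → storage unit 1 (remaining 13 ft³)
44 ft³ → storage unit 3 (remaining 31 ft³)
45 ft³ → storage unit 4 (remaining 30 ft³)
20 ft³ → storage unit 3 (remaining 11 ft³)
60 ft³ → storage unit 5 (remaining 15 ft³)
40 ft³ → storage unit 6 (remaining 35 ft³)
58 ft³ → storage unit 7 (remaining 17 ft³)
17 ft³ → storage unit 6 (remaining 18 ft³)
60 ft³ → storage unit 8 (remaining 15 ft³)
8 ft³ → storage unit 4 (remaining 22 ft³)
14 ft³ → storage unit 2 (remaining 9 ft³)
50 ft³ → storage unit 9 (remaining 25 ft³)
25 ft³ → storage unit 9 (remaining 0 ft³)
21 ft³ → storage unit 4 (remaining 1 ft³)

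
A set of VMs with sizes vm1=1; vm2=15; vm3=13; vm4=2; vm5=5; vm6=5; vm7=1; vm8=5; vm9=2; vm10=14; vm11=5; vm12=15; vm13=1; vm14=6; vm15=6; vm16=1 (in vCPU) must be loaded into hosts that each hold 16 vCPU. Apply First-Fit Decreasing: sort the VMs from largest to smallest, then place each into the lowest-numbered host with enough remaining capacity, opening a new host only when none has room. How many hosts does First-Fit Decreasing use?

7

Sorted descending: 15, 15, 14, 13, 6, 6, 5, 5, 5, 5, 2, 2, 1, 1, 1, 1.
Put 15 vCPU in host 1; 1 vCPU remain.
Put 15 vCPU in host 2; 1 vCPU remain.
Put 14 vCPU in host 3; 2 vCPU remain.
Put 13 vCPU in host 4; 3 vCPU remain.
Put 6 vCPU in host 5; 10 vCPU remain.
Put 6 vCPU in host 5; 4 vCPU remain.
Put 5 vCPU in host 6; 11 vCPU remain.
Put 5 vCPU in host 6; 6 vCPU remain.
Put 5 vCPU in host 6; 1 vCPU remain.
Put 5 vCPU in host 7; 11 vCPU remain.
Put 2 vCPU in host 3; 0 vCPU remain.
Put 2 vCPU in host 4; 1 vCPU remain.
Put 1 vCPU in host 1; 0 vCPU remain.
Put 1 vCPU in host 2; 0 vCPU remain.
Put 1 vCPU in host 4; 0 vCPU remain.
Put 1 vCPU in host 5; 3 vCPU remain.
Final hosts: [15,1] [15,1] [14,2] [13,2,1] [6,6,1] [5,5,5] [5].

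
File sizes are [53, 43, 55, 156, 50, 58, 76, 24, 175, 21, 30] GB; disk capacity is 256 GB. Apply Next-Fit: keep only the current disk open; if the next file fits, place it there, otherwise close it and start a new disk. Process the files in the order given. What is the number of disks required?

4

53 GB → disk 1 (remaining 203 GB)
43 GB → disk 1 (remaining 160 GB)
55 GB → disk 1 (remaining 105 GB)
156 GB → disk 2 (remaining 100 GB)
50 GB → disk 2 (remaining 50 GB)
58 GB → disk 3 (remaining 198 GB)
76 GB → disk 3 (remaining 122 GB)
24 GB → disk 3 (remaining 98 GB)
175 GB → disk 4 (remaining 81 GB)
21 GB → disk 4 (remaining 60 GB)
30 GB → disk 4 (remaining 30 GB)
Final disks: [53,43,55] [156,50] [58,76,24] [175,21,30].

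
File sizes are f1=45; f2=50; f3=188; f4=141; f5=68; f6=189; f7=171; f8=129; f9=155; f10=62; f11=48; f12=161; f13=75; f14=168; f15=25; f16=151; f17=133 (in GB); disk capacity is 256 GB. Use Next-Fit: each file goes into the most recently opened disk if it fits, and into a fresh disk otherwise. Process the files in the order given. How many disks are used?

f1 (45 GB) → disk 1 (remaining 211 GB)
f2 (50 GB) → disk 1 (remaining 161 GB)
f3 (188 GB) → disk 2 (remaining 68 GB)
f4 (141 GB) → disk 3 (remaining 115 GB)
f5 (68 GB) → disk 3 (remaining 47 GB)
f6 (189 GB) → disk 4 (remaining 67 GB)
f7 (171 GB) → disk 5 (remaining 85 GB)
f8 (129 GB) → disk 6 (remaining 127 GB)
f9 (155 GB) → disk 7 (remaining 101 GB)
f10 (62 GB) → disk 7 (remaining 39 GB)
f11 (48 GB) → disk 8 (remaining 208 GB)
f12 (161 GB) → disk 8 (remaining 47 GB)
f13 (75 GB) → disk 9 (remaining 181 GB)
f14 (168 GB) → disk 9 (remaining 13 GB)
f15 (25 GB) → disk 10 (remaining 231 GB)
f16 (151 GB) → disk 10 (remaining 80 GB)
f17 (133 GB) → disk 11 (remaining 123 GB)

11 disks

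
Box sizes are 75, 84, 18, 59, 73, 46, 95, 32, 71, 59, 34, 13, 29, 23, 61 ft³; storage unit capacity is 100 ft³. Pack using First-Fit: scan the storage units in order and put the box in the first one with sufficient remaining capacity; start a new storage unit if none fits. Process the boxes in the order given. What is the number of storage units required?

storage unit 1: place 75 ft³, 25 ft³ left
storage unit 2: place 84 ft³, 16 ft³ left
storage unit 1: place 18 ft³, 7 ft³ left
storage unit 3: place 59 ft³, 41 ft³ left
storage unit 4: place 73 ft³, 27 ft³ left
storage unit 5: place 46 ft³, 54 ft³ left
storage unit 6: place 95 ft³, 5 ft³ left
storage unit 3: place 32 ft³, 9 ft³ left
storage unit 7: place 71 ft³, 29 ft³ left
storage unit 8: place 59 ft³, 41 ft³ left
storage unit 5: place 34 ft³, 20 ft³ left
storage unit 2: place 13 ft³, 3 ft³ left
storage unit 7: place 29 ft³, 0 ft³ left
storage unit 4: place 23 ft³, 4 ft³ left
storage unit 9: place 61 ft³, 39 ft³ left

9 storage units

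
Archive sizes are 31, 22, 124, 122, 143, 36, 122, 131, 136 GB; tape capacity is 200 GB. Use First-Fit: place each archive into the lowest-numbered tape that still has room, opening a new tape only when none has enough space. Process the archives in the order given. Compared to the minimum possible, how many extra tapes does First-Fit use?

First-Fit: [31,22,124] [122,36] [143] [122] [131] [136] → 6 tapes.
6 archives exceed 100 GB (half the capacity), and no two of those can share a tape, so at least 6 tapes are needed.
So 6 is already optimal.

0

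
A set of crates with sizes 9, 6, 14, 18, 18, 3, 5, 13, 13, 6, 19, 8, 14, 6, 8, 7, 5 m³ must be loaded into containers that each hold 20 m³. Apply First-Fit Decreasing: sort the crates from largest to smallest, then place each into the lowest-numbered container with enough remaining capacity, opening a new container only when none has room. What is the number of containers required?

Sorted descending: 19, 18, 18, 14, 14, 13, 13, 9, 8, 8, 7, 6, 6, 6, 5, 5, 3.
19 m³ → container 1 (remaining 1 m³)
18 m³ → container 2 (remaining 2 m³)
18 m³ → container 3 (remaining 2 m³)
14 m³ → container 4 (remaining 6 m³)
14 m³ → container 5 (remaining 6 m³)
13 m³ → container 6 (remaining 7 m³)
13 m³ → container 7 (remaining 7 m³)
9 m³ → container 8 (remaining 11 m³)
8 m³ → container 8 (remaining 3 m³)
8 m³ → container 9 (remaining 12 m³)
7 m³ → container 6 (remaining 0 m³)
6 m³ → container 4 (remaining 0 m³)
6 m³ → container 5 (remaining 0 m³)
6 m³ → container 7 (remaining 1 m³)
5 m³ → container 9 (remaining 7 m³)
5 m³ → container 9 (remaining 2 m³)
3 m³ → container 8 (remaining 0 m³)
Final containers: [19] [18] [18] [14,6] [14,6] [13,7] [13,6] [9,8,3] [8,5,5].

9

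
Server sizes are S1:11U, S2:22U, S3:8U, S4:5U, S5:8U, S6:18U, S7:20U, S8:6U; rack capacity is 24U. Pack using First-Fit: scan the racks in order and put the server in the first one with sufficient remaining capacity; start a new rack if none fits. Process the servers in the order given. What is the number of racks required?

5

Put S1 (11U) in rack 1; 13U remain.
Put S2 (22U) in rack 2; 2U remain.
Put S3 (8U) in rack 1; 5U remain.
Put S4 (5U) in rack 1; 0U remain.
Put S5 (8U) in rack 3; 16U remain.
Put S6 (18U) in rack 4; 6U remain.
Put S7 (20U) in rack 5; 4U remain.
Put S8 (6U) in rack 3; 10U remain.
Final racks: [11,8,5] [22] [8,6] [18] [20].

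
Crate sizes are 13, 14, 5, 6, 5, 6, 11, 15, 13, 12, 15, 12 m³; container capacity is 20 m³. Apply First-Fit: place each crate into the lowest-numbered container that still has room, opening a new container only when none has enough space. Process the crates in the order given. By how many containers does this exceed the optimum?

1

First-Fit: [13,5] [14,6] [5,6] [11] [15] [13] [12] [15] [12] → 9 containers.
8 crates exceed 10 m³ (half the capacity), and no two of those can share a container, so at least 8 containers are needed.
An optimal packing achieves that bound: [15,5] [15,5] [14,6] [13,6] [13] [12] [12] [11] → 8 containers.
Excess: 9 − 8 = 1.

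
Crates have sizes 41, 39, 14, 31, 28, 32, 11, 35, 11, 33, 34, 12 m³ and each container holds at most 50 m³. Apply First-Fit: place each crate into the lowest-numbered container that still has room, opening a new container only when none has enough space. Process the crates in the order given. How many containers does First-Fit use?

41 m³ → container 1 (remaining 9 m³)
39 m³ → container 2 (remaining 11 m³)
14 m³ → container 3 (remaining 36 m³)
31 m³ → container 3 (remaining 5 m³)
28 m³ → container 4 (remaining 22 m³)
32 m³ → container 5 (remaining 18 m³)
11 m³ → container 2 (remaining 0 m³)
35 m³ → container 6 (remaining 15 m³)
11 m³ → container 4 (remaining 11 m³)
33 m³ → container 7 (remaining 17 m³)
34 m³ → container 8 (remaining 16 m³)
12 m³ → container 5 (remaining 6 m³)

8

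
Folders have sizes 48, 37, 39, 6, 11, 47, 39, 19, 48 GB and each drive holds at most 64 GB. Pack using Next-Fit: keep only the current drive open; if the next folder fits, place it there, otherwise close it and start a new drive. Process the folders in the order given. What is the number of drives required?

6 drives

drive 1: place 48 GB, 16 GB left
drive 2: place 37 GB, 27 GB left
drive 3: place 39 GB, 25 GB left
drive 3: place 6 GB, 19 GB left
drive 3: place 11 GB, 8 GB left
drive 4: place 47 GB, 17 GB left
drive 5: place 39 GB, 25 GB left
drive 5: place 19 GB, 6 GB left
drive 6: place 48 GB, 16 GB left
Final drives: [48] [37] [39,6,11] [47] [39,19] [48].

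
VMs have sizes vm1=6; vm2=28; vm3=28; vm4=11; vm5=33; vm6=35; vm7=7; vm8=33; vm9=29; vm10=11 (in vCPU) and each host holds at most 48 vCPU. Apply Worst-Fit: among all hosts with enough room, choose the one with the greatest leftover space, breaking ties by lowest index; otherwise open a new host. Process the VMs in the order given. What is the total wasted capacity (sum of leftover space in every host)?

vm1 (6 vCPU) → host 1 (remaining 42 vCPU)
vm2 (28 vCPU) → host 1 (remaining 14 vCPU)
vm3 (28 vCPU) → host 2 (remaining 20 vCPU)
vm4 (11 vCPU) → host 2 (remaining 9 vCPU)
vm5 (33 vCPU) → host 3 (remaining 15 vCPU)
vm6 (35 vCPU) → host 4 (remaining 13 vCPU)
vm7 (7 vCPU) → host 3 (remaining 8 vCPU)
vm8 (33 vCPU) → host 5 (remaining 15 vCPU)
vm9 (29 vCPU) → host 6 (remaining 19 vCPU)
vm10 (11 vCPU) → host 6 (remaining 8 vCPU)
6 hosts × 48 vCPU = 288 vCPU; used 221 vCPU; unused 67 vCPU.

67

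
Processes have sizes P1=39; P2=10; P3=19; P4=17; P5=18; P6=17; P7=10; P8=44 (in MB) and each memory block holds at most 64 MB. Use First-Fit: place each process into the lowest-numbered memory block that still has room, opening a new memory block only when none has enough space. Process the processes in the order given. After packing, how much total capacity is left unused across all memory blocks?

Put P1 (39 MB) in memory block 1; 25 MB remain.
Put P2 (10 MB) in memory block 1; 15 MB remain.
Put P3 (19 MB) in memory block 2; 45 MB remain.
Put P4 (17 MB) in memory block 2; 28 MB remain.
Put P5 (18 MB) in memory block 2; 10 MB remain.
Put P6 (17 MB) in memory block 3; 47 MB remain.
Put P7 (10 MB) in memory block 1; 5 MB remain.
Put P8 (44 MB) in memory block 3; 3 MB remain.
3 memory blocks × 64 MB = 192 MB; used 174 MB; unused 18 MB.

18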